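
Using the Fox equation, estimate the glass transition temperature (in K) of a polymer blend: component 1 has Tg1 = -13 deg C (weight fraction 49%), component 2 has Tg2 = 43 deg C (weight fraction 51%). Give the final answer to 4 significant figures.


1/Tg = w1/Tg1 + w2/Tg2 (in Kelvin)
Tg1 = 260.15 K, Tg2 = 316.15 K
1/Tg = 0.49/260.15 + 0.51/316.15
Tg = 286 K


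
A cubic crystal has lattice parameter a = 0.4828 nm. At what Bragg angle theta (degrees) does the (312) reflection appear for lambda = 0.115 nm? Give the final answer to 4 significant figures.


d = a / sqrt(h^2+k^2+l^2)
d = 0.4828 / sqrt(14) = 0.129034 nm
lambda = 2*d*sin(theta)  =>  sin(theta) = lambda / (2*d)
sin(theta) = 0.115 / (2 * 0.129034) = 0.44562
theta = 26.46 deg


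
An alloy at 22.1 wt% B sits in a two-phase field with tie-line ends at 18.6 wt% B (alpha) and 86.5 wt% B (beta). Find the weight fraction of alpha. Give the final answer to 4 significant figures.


f_alpha = (C_beta - C0) / (C_beta - C_alpha)
f_alpha = (86.5 - 22.1) / (86.5 - 18.6)
f_alpha = 0.9485


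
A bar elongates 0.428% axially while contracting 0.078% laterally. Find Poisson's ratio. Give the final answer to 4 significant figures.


nu = -epsilon_lat / epsilon_axial
Lateral strain is contraction (negative), so using magnitudes:
nu = 0.078 / 0.428
nu = 0.1822


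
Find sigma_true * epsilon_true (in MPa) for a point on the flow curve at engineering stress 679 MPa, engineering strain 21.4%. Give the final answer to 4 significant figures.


sigma_true = sigma_eng * (1 + epsilon_eng)
sigma_true = 679 * (1 + 0.214) = 824.306 MPa
epsilon_true = ln(1 + epsilon_eng)
epsilon_true = ln(1 + 0.214) = 0.193921
sigma_true * epsilon_true = 824.306 * 0.193921 = 159.8 MPa


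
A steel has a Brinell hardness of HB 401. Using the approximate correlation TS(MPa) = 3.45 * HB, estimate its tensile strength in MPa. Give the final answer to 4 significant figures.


TS (MPa) = 3.45 * HB
TS = 3.45 * 401
TS = 1383 MPa


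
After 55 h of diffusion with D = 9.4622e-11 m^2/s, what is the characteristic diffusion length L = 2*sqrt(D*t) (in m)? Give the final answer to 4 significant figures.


t = 55 hr = 198000 s
Diffusion length = 2*sqrt(D*t)
= 2*sqrt(9.4622e-11 * 198000)
= 8.657e-03 m


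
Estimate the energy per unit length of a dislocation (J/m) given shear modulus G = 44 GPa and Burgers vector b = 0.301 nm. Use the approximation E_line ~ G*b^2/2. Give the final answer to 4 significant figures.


E = G*b^2/2
b = 0.301 nm = 3.01e-10 m
G = 44 GPa = 4.4e+10 Pa
E = 0.5 * 4.4e+10 * (3.01e-10)^2
E = 1.993e-09 J/m


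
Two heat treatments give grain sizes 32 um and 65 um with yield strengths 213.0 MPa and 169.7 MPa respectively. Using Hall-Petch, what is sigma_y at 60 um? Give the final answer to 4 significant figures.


sigma_y = sigma0 + k / sqrt(d)
1/sqrt(d1) = 1/sqrt(3.2e-05) = 176.777;  1/sqrt(d2) = 124.035
k = (sigma1 - sigma2) / (1/sqrt(d1) - 1/sqrt(d2)) = (213.0 - 169.7) / (176.777 - 124.035) = 0.820978 MPa*m^0.5
sigma0 = sigma1 - k/sqrt(d1) = 213.0 - 0.820978*176.777 = 67.8702 MPa
sigma_y(d3) = 67.8702 + 0.820978 / sqrt(6e-05) = 173.9 MPa


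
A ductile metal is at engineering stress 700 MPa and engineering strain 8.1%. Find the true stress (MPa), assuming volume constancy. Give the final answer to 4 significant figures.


sigma_true = sigma_eng * (1 + epsilon_eng)
sigma_true = 700 * (1 + 0.081)
sigma_true = 756.7 MPa


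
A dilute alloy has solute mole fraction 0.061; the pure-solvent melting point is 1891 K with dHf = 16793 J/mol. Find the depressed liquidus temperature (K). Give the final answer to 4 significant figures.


dT = R*Tm^2*x / dHf
dT = 8.314 * 1891^2 * 0.061 / 16793
dT = 107.993 K
T_new = 1891 - 107.993 = 1783 K


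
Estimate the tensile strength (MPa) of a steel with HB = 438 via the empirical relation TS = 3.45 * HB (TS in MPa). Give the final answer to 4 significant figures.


TS (MPa) = 3.45 * HB
TS = 3.45 * 438
TS = 1511 MPa


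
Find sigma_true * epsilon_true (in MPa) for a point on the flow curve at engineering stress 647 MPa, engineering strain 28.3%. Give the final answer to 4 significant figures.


sigma_true = sigma_eng * (1 + epsilon_eng)
sigma_true = 647 * (1 + 0.283) = 830.101 MPa
epsilon_true = ln(1 + epsilon_eng)
epsilon_true = ln(1 + 0.283) = 0.249201
sigma_true * epsilon_true = 830.101 * 0.249201 = 206.9 MPa


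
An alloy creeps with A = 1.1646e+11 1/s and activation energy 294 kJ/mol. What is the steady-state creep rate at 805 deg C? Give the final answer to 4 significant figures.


rate = A * exp(-Q / (R*T))
T = 805 + 273.15 = 1078.15 K
rate = 1.1646e+11 * exp(-294e3 / (8.314 * 1078.15))
rate = 6.635e-04 1/s


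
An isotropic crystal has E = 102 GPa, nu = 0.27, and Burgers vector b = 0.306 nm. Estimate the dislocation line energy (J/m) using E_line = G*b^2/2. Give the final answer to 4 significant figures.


Step 1: G = E / (2*(1+nu))
G = 102 / (2*(1+0.27)) = 40.1575 GPa = 4.01575e+10 Pa
Step 2: E_line = G*b^2/2
b = 0.306 nm = 3.06e-10 m
E_line = 0.5 * 4.01575e+10 * (3.06e-10)^2 = 1.88e-09 J/m


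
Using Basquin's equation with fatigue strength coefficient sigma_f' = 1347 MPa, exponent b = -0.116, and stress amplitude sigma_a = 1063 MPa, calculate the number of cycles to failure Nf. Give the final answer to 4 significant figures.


sigma_a = sigma_f' * (2*Nf)^b
2*Nf = (sigma_a / sigma_f')^(1/b)
2*Nf = (1063 / 1347)^(1/-0.116)
2*Nf = 7.70022
Nf = 3.85 cycles


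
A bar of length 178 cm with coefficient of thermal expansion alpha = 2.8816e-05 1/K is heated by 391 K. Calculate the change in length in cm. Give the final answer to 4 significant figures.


dL = L0 * alpha * dT
dL = 178 * 2.8816e-05 * 391
dL = 2.006 cm


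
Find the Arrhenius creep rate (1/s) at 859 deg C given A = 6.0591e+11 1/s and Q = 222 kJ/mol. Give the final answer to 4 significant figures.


rate = A * exp(-Q / (R*T))
T = 859 + 273.15 = 1132.15 K
rate = 6.0591e+11 * exp(-222e3 / (8.314 * 1132.15))
rate = 34.63 1/s


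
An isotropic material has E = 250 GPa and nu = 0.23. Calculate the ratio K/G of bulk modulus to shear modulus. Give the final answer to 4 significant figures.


G = E / (2*(1+nu))
G = 250 / (2*(1+0.23)) = 101.626 GPa
K = E / (3*(1-2*nu))
K = 250 / (3*(1-2*0.23)) = 154.321 GPa
K/G = 154.321 / 101.626 = 1.519


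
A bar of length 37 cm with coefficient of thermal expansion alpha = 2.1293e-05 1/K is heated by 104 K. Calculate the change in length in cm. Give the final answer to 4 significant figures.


dL = L0 * alpha * dT
dL = 37 * 2.1293e-05 * 104
dL = 0.08194 cm


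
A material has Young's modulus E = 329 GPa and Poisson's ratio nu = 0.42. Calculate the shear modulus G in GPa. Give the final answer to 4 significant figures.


G = E / (2*(1+nu))
G = 329 / (2*(1+0.42))
G = 115.8 GPa


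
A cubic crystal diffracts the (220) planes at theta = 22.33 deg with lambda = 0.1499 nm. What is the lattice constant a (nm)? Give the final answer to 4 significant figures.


d = lambda / (2*sin(theta))
d = 0.1499 / (2*sin(22.33 deg))
d = 0.197268 nm
a = d * sqrt(h^2+k^2+l^2) = 0.197268 * sqrt(8)
a = 0.558 nm


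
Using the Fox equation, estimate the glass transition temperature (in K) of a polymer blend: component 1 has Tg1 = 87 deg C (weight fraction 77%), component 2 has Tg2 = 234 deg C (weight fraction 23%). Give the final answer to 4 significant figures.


1/Tg = w1/Tg1 + w2/Tg2 (in Kelvin)
Tg1 = 360.15 K, Tg2 = 507.15 K
1/Tg = 0.77/360.15 + 0.23/507.15
Tg = 385.9 K


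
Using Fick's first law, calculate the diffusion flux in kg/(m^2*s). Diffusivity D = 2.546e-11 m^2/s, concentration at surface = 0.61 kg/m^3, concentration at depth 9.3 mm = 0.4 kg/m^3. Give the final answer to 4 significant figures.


J = -D * (dC/dx) = D * (C1 - C2) / dx
J = 2.546e-11 * (0.61 - 0.4) / 9.3e-03
J = 5.749e-10 kg/(m^2*s)


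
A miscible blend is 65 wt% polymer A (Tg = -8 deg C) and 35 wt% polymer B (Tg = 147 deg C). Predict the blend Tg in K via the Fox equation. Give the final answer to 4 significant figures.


1/Tg = w1/Tg1 + w2/Tg2 (in Kelvin)
Tg1 = 265.15 K, Tg2 = 420.15 K
1/Tg = 0.65/265.15 + 0.35/420.15
Tg = 304.5 K


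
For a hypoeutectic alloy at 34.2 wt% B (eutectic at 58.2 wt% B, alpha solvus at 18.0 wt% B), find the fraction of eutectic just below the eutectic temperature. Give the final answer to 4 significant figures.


f_primary = (C_e - C0) / (C_e - C_alpha_max)
f_primary = (58.2 - 34.2) / (58.2 - 18.0)
f_primary = 0.597015
f_eutectic = 1 - 0.597015 = 0.403


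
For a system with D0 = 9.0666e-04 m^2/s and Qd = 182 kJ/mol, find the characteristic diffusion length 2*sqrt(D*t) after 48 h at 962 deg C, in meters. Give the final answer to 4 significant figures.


Step 1: D = D0 * exp(-Qd/(R*T))
T = 1235.15 K
D = 9.0666e-04 * exp(-182e3 / (8.314 * 1235.15)) = 1.82123e-11 m^2/s
Step 2: L = 2*sqrt(D*t)
t = 48 h = 172800 s
L = 2*sqrt(1.82123e-11 * 172800) = 3.548e-03 m


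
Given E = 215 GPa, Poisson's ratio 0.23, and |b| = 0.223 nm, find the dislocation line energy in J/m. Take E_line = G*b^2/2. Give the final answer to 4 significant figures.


Step 1: G = E / (2*(1+nu))
G = 215 / (2*(1+0.23)) = 87.3984 GPa = 8.73984e+10 Pa
Step 2: E_line = G*b^2/2
b = 0.223 nm = 2.23e-10 m
E_line = 0.5 * 8.73984e+10 * (2.23e-10)^2 = 2.173e-09 J/m


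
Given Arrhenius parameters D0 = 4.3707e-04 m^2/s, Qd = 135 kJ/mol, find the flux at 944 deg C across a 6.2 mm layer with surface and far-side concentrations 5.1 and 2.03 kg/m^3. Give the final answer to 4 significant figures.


Step 1: D = D0 * exp(-Qd/(R*T))
T = 944 + 273.15 = 1217.15 K
D = 4.3707e-04 * exp(-135e3 / (8.314 * 1217.15)) = 7.02659e-10 m^2/s
Step 2: J = D * (C1 - C2) / dx
J = 7.02659e-10 * (5.1 - 2.03) / 6.2e-03
J = 3.479e-07 kg/(m^2*s)


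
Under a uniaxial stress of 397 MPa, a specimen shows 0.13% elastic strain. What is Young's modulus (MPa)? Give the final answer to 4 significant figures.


E = sigma / epsilon
epsilon = 0.13% = 1.3e-03
E = 397 / 1.3e-03
E = 305400 MPa


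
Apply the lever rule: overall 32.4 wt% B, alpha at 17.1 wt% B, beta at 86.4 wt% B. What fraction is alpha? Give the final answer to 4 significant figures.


f_alpha = (C_beta - C0) / (C_beta - C_alpha)
f_alpha = (86.4 - 32.4) / (86.4 - 17.1)
f_alpha = 0.7792


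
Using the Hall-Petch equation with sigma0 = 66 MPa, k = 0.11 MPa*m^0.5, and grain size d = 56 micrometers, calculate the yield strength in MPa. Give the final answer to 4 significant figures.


sigma_y = sigma0 + k / sqrt(d)
d = 56 um = 5.6e-05 m
sigma_y = 66 + 0.11 / sqrt(5.6e-05)
sigma_y = 80.7 MPa


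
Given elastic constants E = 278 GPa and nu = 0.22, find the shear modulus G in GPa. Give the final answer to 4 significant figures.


G = E / (2*(1+nu))
G = 278 / (2*(1+0.22))
G = 113.9 GPa


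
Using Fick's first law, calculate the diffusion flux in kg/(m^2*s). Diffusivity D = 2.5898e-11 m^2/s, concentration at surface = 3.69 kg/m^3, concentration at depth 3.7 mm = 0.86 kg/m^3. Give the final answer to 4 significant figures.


J = -D * (dC/dx) = D * (C1 - C2) / dx
J = 2.5898e-11 * (3.69 - 0.86) / 3.7e-03
J = 1.981e-08 kg/(m^2*s)


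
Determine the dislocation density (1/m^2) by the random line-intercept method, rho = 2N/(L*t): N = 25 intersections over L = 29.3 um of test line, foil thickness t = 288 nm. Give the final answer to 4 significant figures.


rho = 2N / (L * t)
L = 29.3 um = 2.93e-05 m, t = 288 nm = 2.88e-07 m
rho = 2 * 25 / (2.93e-05 * 2.88e-07)
rho = 5.925e+12 1/m^2


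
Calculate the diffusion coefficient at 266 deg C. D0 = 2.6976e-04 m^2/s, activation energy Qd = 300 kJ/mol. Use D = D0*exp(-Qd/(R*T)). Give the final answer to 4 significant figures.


D = D0 * exp(-Qd / (R*T))
T = 539.15 K
D = 2.6976e-04 * exp(-300e3 / (8.314 * 539.15))
D = 2.317e-33 m^2/s


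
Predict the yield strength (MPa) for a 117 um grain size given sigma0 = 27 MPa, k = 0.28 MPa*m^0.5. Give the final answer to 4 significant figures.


sigma_y = sigma0 + k / sqrt(d)
d = 117 um = 1.17e-04 m
sigma_y = 27 + 0.28 / sqrt(1.17e-04)
sigma_y = 52.89 MPa


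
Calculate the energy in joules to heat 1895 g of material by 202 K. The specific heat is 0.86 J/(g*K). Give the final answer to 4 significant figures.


Q = m * cp * dT
Q = 1895 * 0.86 * 202
Q = 329200 J


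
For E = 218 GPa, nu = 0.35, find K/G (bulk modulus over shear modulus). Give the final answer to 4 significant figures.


G = E / (2*(1+nu))
G = 218 / (2*(1+0.35)) = 80.7407 GPa
K = E / (3*(1-2*nu))
K = 218 / (3*(1-2*0.35)) = 242.222 GPa
K/G = 242.222 / 80.7407 = 3


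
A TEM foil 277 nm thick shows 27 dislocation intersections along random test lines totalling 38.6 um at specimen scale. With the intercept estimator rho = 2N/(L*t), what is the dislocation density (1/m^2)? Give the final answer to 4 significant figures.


rho = 2N / (L * t)
L = 38.6 um = 3.86e-05 m, t = 277 nm = 2.77e-07 m
rho = 2 * 27 / (3.86e-05 * 2.77e-07)
rho = 5.05e+12 1/m^2


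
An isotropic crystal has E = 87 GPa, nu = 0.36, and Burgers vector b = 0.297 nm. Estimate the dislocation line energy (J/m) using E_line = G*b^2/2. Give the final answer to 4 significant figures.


Step 1: G = E / (2*(1+nu))
G = 87 / (2*(1+0.36)) = 31.9853 GPa = 3.19853e+10 Pa
Step 2: E_line = G*b^2/2
b = 0.297 nm = 2.97e-10 m
E_line = 0.5 * 3.19853e+10 * (2.97e-10)^2 = 1.411e-09 J/m


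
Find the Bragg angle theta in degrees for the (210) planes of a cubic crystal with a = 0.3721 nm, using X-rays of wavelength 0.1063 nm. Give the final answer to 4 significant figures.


d = a / sqrt(h^2+k^2+l^2)
d = 0.3721 / sqrt(5) = 0.166408 nm
lambda = 2*d*sin(theta)  =>  sin(theta) = lambda / (2*d)
sin(theta) = 0.1063 / (2 * 0.166408) = 0.319395
theta = 18.63 deg


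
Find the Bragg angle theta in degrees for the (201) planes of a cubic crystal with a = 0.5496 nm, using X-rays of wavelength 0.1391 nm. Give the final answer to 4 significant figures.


d = a / sqrt(h^2+k^2+l^2)
d = 0.5496 / sqrt(5) = 0.245789 nm
lambda = 2*d*sin(theta)  =>  sin(theta) = lambda / (2*d)
sin(theta) = 0.1391 / (2 * 0.245789) = 0.282967
theta = 16.44 deg


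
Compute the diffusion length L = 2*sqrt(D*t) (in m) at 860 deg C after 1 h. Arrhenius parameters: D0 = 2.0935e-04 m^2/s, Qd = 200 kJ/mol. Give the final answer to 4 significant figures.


Step 1: D = D0 * exp(-Qd/(R*T))
T = 1133.15 K
D = 2.0935e-04 * exp(-200e3 / (8.314 * 1133.15)) = 1.26232e-13 m^2/s
Step 2: L = 2*sqrt(D*t)
t = 1 h = 3600 s
L = 2*sqrt(1.26232e-13 * 3600) = 4.264e-05 m


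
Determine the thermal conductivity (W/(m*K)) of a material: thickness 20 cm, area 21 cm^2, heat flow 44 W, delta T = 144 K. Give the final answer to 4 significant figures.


k = Q*L / (A*dT)
L = 0.2 m, A = 2.1e-03 m^2
k = 44 * 0.2 / (2.1e-03 * 144)
k = 29.1 W/(m*K)


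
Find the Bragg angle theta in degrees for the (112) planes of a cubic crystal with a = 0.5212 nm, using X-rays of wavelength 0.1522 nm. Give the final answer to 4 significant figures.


d = a / sqrt(h^2+k^2+l^2)
d = 0.5212 / sqrt(6) = 0.212779 nm
lambda = 2*d*sin(theta)  =>  sin(theta) = lambda / (2*d)
sin(theta) = 0.1522 / (2 * 0.212779) = 0.357648
theta = 20.96 deg


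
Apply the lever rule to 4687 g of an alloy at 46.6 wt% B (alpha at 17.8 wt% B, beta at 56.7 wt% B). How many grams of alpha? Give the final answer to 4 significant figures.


f_alpha = (C_beta - C0) / (C_beta - C_alpha)
f_alpha = (56.7 - 46.6) / (56.7 - 17.8) = 0.25964
m_alpha = f_alpha * m_total = 0.25964 * 4687 = 1217 g


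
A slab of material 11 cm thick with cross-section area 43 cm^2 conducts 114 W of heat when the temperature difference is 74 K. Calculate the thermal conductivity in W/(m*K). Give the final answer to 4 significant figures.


k = Q*L / (A*dT)
L = 0.11 m, A = 4.3e-03 m^2
k = 114 * 0.11 / (4.3e-03 * 74)
k = 39.41 W/(m*K)


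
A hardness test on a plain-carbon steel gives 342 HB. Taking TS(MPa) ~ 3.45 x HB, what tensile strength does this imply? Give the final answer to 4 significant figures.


TS (MPa) = 3.45 * HB
TS = 3.45 * 342
TS = 1180 MPa


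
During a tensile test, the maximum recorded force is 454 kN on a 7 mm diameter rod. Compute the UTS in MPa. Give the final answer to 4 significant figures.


A0 = pi*(d/2)^2 = pi*(7/2)^2 = 38.4845 mm^2
UTS = F_max / A0 = 454*1000 / 38.4845
UTS = 11800 MPa


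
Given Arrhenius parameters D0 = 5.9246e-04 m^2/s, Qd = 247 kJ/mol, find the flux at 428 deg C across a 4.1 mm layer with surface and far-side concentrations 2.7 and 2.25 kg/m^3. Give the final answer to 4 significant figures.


Step 1: D = D0 * exp(-Qd/(R*T))
T = 428 + 273.15 = 701.15 K
D = 5.9246e-04 * exp(-247e3 / (8.314 * 701.15)) = 2.34887e-22 m^2/s
Step 2: J = D * (C1 - C2) / dx
J = 2.34887e-22 * (2.7 - 2.25) / 4.1e-03
J = 2.578e-20 kg/(m^2*s)


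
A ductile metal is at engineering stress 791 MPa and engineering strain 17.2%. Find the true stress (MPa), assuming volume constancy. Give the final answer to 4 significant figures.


sigma_true = sigma_eng * (1 + epsilon_eng)
sigma_true = 791 * (1 + 0.172)
sigma_true = 927.1 MPa


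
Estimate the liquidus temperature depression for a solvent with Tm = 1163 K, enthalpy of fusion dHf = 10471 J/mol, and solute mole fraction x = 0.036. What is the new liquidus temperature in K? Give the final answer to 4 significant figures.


dT = R*Tm^2*x / dHf
dT = 8.314 * 1163^2 * 0.036 / 10471
dT = 38.662 K
T_new = 1163 - 38.662 = 1124 K


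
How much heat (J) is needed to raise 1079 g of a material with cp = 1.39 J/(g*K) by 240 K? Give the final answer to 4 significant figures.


Q = m * cp * dT
Q = 1079 * 1.39 * 240
Q = 360000 J


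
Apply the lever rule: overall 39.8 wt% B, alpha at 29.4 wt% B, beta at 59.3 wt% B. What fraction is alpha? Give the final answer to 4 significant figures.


f_alpha = (C_beta - C0) / (C_beta - C_alpha)
f_alpha = (59.3 - 39.8) / (59.3 - 29.4)
f_alpha = 0.6522


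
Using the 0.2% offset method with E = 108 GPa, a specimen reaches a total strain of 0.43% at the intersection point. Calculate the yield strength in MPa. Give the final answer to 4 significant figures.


Offset strain = 0.002
Elastic strain at yield = total_strain - offset = 4.3e-03 - 0.002 = 2.3e-03
sigma_y = E * elastic_strain = 108000 * 2.3e-03
sigma_y = 248.4 MPa


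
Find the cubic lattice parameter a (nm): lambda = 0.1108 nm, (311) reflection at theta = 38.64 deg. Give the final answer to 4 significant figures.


d = lambda / (2*sin(theta))
d = 0.1108 / (2*sin(38.64 deg))
d = 0.0887216 nm
a = d * sqrt(h^2+k^2+l^2) = 0.0887216 * sqrt(11)
a = 0.2943 nm


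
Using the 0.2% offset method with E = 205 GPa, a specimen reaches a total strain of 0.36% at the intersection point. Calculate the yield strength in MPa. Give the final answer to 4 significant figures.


Offset strain = 0.002
Elastic strain at yield = total_strain - offset = 3.6e-03 - 0.002 = 1.6e-03
sigma_y = E * elastic_strain = 205000 * 1.6e-03
sigma_y = 328 MPa


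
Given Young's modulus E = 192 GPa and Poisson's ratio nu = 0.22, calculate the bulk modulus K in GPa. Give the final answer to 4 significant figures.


K = E / (3*(1-2*nu))
K = 192 / (3*(1-2*0.22))
K = 114.3 GPa


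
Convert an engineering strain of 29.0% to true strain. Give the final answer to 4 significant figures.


epsilon_true = ln(1 + epsilon_eng)
epsilon_true = ln(1 + 0.29)
epsilon_true = 0.2546


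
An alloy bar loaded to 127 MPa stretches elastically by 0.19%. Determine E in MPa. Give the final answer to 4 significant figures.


E = sigma / epsilon
epsilon = 0.19% = 1.9e-03
E = 127 / 1.9e-03
E = 66840 MPa


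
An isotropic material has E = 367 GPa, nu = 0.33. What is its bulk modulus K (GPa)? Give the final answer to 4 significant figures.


K = E / (3*(1-2*nu))
K = 367 / (3*(1-2*0.33))
K = 359.8 GPa


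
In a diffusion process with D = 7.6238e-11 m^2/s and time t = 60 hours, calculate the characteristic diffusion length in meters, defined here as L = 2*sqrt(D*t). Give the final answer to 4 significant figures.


t = 60 hr = 216000 s
Diffusion length = 2*sqrt(D*t)
= 2*sqrt(7.6238e-11 * 216000)
= 8.116e-03 m


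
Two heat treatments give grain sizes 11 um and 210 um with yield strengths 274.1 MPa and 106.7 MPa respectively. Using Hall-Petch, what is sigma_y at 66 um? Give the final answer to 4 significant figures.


sigma_y = sigma0 + k / sqrt(d)
1/sqrt(d1) = 1/sqrt(1.1e-05) = 301.511;  1/sqrt(d2) = 69.0066
k = (sigma1 - sigma2) / (1/sqrt(d1) - 1/sqrt(d2)) = (274.1 - 106.7) / (301.511 - 69.0066) = 0.719985 MPa*m^0.5
sigma0 = sigma1 - k/sqrt(d1) = 274.1 - 0.719985*301.511 = 57.0163 MPa
sigma_y(d3) = 57.0163 + 0.719985 / sqrt(6.6e-05) = 145.6 MPa


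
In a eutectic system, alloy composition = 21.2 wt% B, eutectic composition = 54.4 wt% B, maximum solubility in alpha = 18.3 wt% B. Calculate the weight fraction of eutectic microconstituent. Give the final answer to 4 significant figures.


f_primary = (C_e - C0) / (C_e - C_alpha_max)
f_primary = (54.4 - 21.2) / (54.4 - 18.3)
f_primary = 0.919668
f_eutectic = 1 - 0.919668 = 0.08033


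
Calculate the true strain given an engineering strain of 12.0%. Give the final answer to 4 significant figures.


epsilon_true = ln(1 + epsilon_eng)
epsilon_true = ln(1 + 0.12)
epsilon_true = 0.1133


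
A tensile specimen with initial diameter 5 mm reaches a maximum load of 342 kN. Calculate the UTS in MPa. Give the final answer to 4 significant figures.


A0 = pi*(d/2)^2 = pi*(5/2)^2 = 19.635 mm^2
UTS = F_max / A0 = 342*1000 / 19.635
UTS = 17420 MPa


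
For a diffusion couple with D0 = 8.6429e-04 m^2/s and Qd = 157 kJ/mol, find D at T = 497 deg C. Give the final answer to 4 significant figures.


D = D0 * exp(-Qd / (R*T))
T = 770.15 K
D = 8.6429e-04 * exp(-157e3 / (8.314 * 770.15))
D = 1.94e-14 m^2/s


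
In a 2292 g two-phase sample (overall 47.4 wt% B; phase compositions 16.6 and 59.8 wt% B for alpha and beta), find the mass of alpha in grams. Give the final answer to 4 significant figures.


f_alpha = (C_beta - C0) / (C_beta - C_alpha)
f_alpha = (59.8 - 47.4) / (59.8 - 16.6) = 0.287037
m_alpha = f_alpha * m_total = 0.287037 * 2292 = 657.9 g


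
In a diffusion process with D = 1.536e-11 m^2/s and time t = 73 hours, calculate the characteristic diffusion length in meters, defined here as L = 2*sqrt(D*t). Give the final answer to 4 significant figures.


t = 73 hr = 262800 s
Diffusion length = 2*sqrt(D*t)
= 2*sqrt(1.536e-11 * 262800)
= 4.018e-03 m


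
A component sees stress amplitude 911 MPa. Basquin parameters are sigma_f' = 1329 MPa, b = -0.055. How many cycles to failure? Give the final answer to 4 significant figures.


sigma_a = sigma_f' * (2*Nf)^b
2*Nf = (sigma_a / sigma_f')^(1/b)
2*Nf = (911 / 1329)^(1/-0.055)
2*Nf = 959.264
Nf = 479.6 cycles


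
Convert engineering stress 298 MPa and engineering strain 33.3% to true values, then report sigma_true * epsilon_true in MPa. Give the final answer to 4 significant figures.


sigma_true = sigma_eng * (1 + epsilon_eng)
sigma_true = 298 * (1 + 0.333) = 397.234 MPa
epsilon_true = ln(1 + epsilon_eng)
epsilon_true = ln(1 + 0.333) = 0.287432
sigma_true * epsilon_true = 397.234 * 0.287432 = 114.2 MPa


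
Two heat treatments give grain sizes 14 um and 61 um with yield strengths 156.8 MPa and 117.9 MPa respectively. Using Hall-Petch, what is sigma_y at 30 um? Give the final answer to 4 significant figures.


sigma_y = sigma0 + k / sqrt(d)
1/sqrt(d1) = 1/sqrt(1.4e-05) = 267.261;  1/sqrt(d2) = 128.037
k = (sigma1 - sigma2) / (1/sqrt(d1) - 1/sqrt(d2)) = (156.8 - 117.9) / (267.261 - 128.037) = 0.279405 MPa*m^0.5
sigma0 = sigma1 - k/sqrt(d1) = 156.8 - 0.279405*267.261 = 82.1258 MPa
sigma_y(d3) = 82.1258 + 0.279405 / sqrt(3e-05) = 133.1 MPa


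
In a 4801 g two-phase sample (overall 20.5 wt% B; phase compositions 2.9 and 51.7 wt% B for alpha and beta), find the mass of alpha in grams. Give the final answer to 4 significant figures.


f_alpha = (C_beta - C0) / (C_beta - C_alpha)
f_alpha = (51.7 - 20.5) / (51.7 - 2.9) = 0.639344
m_alpha = f_alpha * m_total = 0.639344 * 4801 = 3069 g


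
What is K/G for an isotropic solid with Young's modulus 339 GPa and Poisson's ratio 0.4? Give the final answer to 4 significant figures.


G = E / (2*(1+nu))
G = 339 / (2*(1+0.4)) = 121.071 GPa
K = E / (3*(1-2*nu))
K = 339 / (3*(1-2*0.4)) = 565 GPa
K/G = 565 / 121.071 = 4.667


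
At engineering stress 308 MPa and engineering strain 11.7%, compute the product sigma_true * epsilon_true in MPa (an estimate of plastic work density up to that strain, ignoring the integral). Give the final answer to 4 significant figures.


sigma_true = sigma_eng * (1 + epsilon_eng)
sigma_true = 308 * (1 + 0.117) = 344.036 MPa
epsilon_true = ln(1 + epsilon_eng)
epsilon_true = ln(1 + 0.117) = 0.110647
sigma_true * epsilon_true = 344.036 * 0.110647 = 38.07 MPa


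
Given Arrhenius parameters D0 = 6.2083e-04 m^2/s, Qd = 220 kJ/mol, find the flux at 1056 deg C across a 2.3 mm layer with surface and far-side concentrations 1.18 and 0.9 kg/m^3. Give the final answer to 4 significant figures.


Step 1: D = D0 * exp(-Qd/(R*T))
T = 1056 + 273.15 = 1329.15 K
D = 6.2083e-04 * exp(-220e3 / (8.314 * 1329.15)) = 1.40223e-12 m^2/s
Step 2: J = D * (C1 - C2) / dx
J = 1.40223e-12 * (1.18 - 0.9) / 2.3e-03
J = 1.707e-10 kg/(m^2*s)


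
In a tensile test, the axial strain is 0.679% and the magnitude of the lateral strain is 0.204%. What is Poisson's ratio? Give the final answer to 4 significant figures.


nu = -epsilon_lat / epsilon_axial
Lateral strain is contraction (negative), so using magnitudes:
nu = 0.204 / 0.679
nu = 0.3004


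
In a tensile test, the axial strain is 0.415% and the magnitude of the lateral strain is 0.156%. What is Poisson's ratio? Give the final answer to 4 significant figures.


nu = -epsilon_lat / epsilon_axial
Lateral strain is contraction (negative), so using magnitudes:
nu = 0.156 / 0.415
nu = 0.3759


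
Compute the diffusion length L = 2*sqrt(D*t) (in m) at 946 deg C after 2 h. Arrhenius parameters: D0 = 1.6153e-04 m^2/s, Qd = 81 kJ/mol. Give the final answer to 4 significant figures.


Step 1: D = D0 * exp(-Qd/(R*T))
T = 1219.15 K
D = 1.6153e-04 * exp(-81e3 / (8.314 * 1219.15)) = 5.46603e-08 m^2/s
Step 2: L = 2*sqrt(D*t)
t = 2 h = 7200 s
L = 2*sqrt(5.46603e-08 * 7200) = 0.03968 m


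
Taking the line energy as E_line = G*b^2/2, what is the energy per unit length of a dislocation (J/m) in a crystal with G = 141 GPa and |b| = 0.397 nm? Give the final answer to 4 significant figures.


E = G*b^2/2
b = 0.397 nm = 3.97e-10 m
G = 141 GPa = 1.41e+11 Pa
E = 0.5 * 1.41e+11 * (3.97e-10)^2
E = 1.111e-08 J/m


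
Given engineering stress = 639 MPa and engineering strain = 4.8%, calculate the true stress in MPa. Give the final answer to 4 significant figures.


sigma_true = sigma_eng * (1 + epsilon_eng)
sigma_true = 639 * (1 + 0.048)
sigma_true = 669.7 MPa


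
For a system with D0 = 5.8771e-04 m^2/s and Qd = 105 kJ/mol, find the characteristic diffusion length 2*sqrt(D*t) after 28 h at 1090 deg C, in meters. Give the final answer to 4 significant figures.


Step 1: D = D0 * exp(-Qd/(R*T))
T = 1363.15 K
D = 5.8771e-04 * exp(-105e3 / (8.314 * 1363.15)) = 5.56564e-08 m^2/s
Step 2: L = 2*sqrt(D*t)
t = 28 h = 100800 s
L = 2*sqrt(5.56564e-08 * 100800) = 0.1498 m


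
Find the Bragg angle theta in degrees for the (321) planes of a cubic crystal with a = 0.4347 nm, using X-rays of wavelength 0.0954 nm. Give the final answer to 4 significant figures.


d = a / sqrt(h^2+k^2+l^2)
d = 0.4347 / sqrt(14) = 0.116178 nm
lambda = 2*d*sin(theta)  =>  sin(theta) = lambda / (2*d)
sin(theta) = 0.0954 / (2 * 0.116178) = 0.410575
theta = 24.24 deg


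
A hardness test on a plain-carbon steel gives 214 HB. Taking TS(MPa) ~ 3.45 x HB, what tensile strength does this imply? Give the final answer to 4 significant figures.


TS (MPa) = 3.45 * HB
TS = 3.45 * 214
TS = 738.3 MPa


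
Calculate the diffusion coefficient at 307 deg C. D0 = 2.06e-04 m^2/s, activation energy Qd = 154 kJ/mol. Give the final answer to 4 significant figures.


D = D0 * exp(-Qd / (R*T))
T = 580.15 K
D = 2.06e-04 * exp(-154e3 / (8.314 * 580.15))
D = 2.804e-18 m^2/s


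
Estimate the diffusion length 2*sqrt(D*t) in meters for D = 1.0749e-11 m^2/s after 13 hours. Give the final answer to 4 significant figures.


t = 13 hr = 46800 s
Diffusion length = 2*sqrt(D*t)
= 2*sqrt(1.0749e-11 * 46800)
= 1.419e-03 m


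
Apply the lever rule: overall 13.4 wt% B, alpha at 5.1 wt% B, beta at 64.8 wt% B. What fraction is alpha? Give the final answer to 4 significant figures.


f_alpha = (C_beta - C0) / (C_beta - C_alpha)
f_alpha = (64.8 - 13.4) / (64.8 - 5.1)
f_alpha = 0.861


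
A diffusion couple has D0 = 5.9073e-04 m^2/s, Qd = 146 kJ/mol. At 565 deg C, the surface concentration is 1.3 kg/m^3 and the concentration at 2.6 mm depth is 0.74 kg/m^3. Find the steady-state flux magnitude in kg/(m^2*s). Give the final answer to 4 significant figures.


Step 1: D = D0 * exp(-Qd/(R*T))
T = 565 + 273.15 = 838.15 K
D = 5.9073e-04 * exp(-146e3 / (8.314 * 838.15)) = 4.70049e-13 m^2/s
Step 2: J = D * (C1 - C2) / dx
J = 4.70049e-13 * (1.3 - 0.74) / 2.6e-03
J = 1.012e-10 kg/(m^2*s)


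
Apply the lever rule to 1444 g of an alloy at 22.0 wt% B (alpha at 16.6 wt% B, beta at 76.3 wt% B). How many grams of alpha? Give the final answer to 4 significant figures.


f_alpha = (C_beta - C0) / (C_beta - C_alpha)
f_alpha = (76.3 - 22.0) / (76.3 - 16.6) = 0.909548
m_alpha = f_alpha * m_total = 0.909548 * 1444 = 1313 g


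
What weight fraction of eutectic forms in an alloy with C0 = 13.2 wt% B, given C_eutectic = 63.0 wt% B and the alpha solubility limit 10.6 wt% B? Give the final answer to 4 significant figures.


f_primary = (C_e - C0) / (C_e - C_alpha_max)
f_primary = (63.0 - 13.2) / (63.0 - 10.6)
f_primary = 0.950382
f_eutectic = 1 - 0.950382 = 0.04962


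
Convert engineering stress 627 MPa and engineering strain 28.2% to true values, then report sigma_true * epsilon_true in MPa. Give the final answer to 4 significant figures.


sigma_true = sigma_eng * (1 + epsilon_eng)
sigma_true = 627 * (1 + 0.282) = 803.814 MPa
epsilon_true = ln(1 + epsilon_eng)
epsilon_true = ln(1 + 0.282) = 0.248421
sigma_true * epsilon_true = 803.814 * 0.248421 = 199.7 MPa


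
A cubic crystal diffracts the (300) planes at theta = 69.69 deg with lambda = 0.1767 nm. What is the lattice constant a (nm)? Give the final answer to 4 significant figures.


d = lambda / (2*sin(theta))
d = 0.1767 / (2*sin(69.69 deg))
d = 0.094207 nm
a = d * sqrt(h^2+k^2+l^2) = 0.094207 * sqrt(9)
a = 0.2826 nm


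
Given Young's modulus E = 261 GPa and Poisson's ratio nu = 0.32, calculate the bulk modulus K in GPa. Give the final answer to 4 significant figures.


K = E / (3*(1-2*nu))
K = 261 / (3*(1-2*0.32))
K = 241.7 GPa


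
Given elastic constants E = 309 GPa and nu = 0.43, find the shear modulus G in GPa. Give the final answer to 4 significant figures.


G = E / (2*(1+nu))
G = 309 / (2*(1+0.43))
G = 108 GPa


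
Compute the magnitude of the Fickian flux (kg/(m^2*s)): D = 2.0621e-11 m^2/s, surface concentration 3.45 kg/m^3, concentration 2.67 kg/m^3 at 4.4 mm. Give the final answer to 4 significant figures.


J = -D * (dC/dx) = D * (C1 - C2) / dx
J = 2.0621e-11 * (3.45 - 2.67) / 4.4e-03
J = 3.656e-09 kg/(m^2*s)


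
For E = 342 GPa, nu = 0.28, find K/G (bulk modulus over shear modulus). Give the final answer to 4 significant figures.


G = E / (2*(1+nu))
G = 342 / (2*(1+0.28)) = 133.594 GPa
K = E / (3*(1-2*nu))
K = 342 / (3*(1-2*0.28)) = 259.091 GPa
K/G = 259.091 / 133.594 = 1.939


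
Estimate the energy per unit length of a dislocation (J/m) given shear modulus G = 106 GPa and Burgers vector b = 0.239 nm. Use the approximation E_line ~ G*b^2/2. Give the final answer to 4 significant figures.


E = G*b^2/2
b = 0.239 nm = 2.39e-10 m
G = 106 GPa = 1.06e+11 Pa
E = 0.5 * 1.06e+11 * (2.39e-10)^2
E = 3.027e-09 J/m


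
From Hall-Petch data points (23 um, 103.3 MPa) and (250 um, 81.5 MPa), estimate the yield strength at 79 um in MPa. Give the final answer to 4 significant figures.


sigma_y = sigma0 + k / sqrt(d)
1/sqrt(d1) = 1/sqrt(2.3e-05) = 208.514;  1/sqrt(d2) = 63.2456
k = (sigma1 - sigma2) / (1/sqrt(d1) - 1/sqrt(d2)) = (103.3 - 81.5) / (208.514 - 63.2456) = 0.150067 MPa*m^0.5
sigma0 = sigma1 - k/sqrt(d1) = 103.3 - 0.150067*208.514 = 72.009 MPa
sigma_y(d3) = 72.009 + 0.150067 / sqrt(7.9e-05) = 88.89 MPa


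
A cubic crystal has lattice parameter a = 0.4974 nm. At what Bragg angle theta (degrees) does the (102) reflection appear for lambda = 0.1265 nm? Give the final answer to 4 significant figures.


d = a / sqrt(h^2+k^2+l^2)
d = 0.4974 / sqrt(5) = 0.222444 nm
lambda = 2*d*sin(theta)  =>  sin(theta) = lambda / (2*d)
sin(theta) = 0.1265 / (2 * 0.222444) = 0.284341
theta = 16.52 deg


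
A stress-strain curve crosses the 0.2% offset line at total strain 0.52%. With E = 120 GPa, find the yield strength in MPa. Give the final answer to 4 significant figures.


Offset strain = 0.002
Elastic strain at yield = total_strain - offset = 5.2e-03 - 0.002 = 3.2e-03
sigma_y = E * elastic_strain = 120000 * 3.2e-03
sigma_y = 384 MPa


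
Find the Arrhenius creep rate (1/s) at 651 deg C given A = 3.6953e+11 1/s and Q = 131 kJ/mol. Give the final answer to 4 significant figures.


rate = A * exp(-Q / (R*T))
T = 651 + 273.15 = 924.15 K
rate = 3.6953e+11 * exp(-131e3 / (8.314 * 924.15))
rate = 14560 1/s


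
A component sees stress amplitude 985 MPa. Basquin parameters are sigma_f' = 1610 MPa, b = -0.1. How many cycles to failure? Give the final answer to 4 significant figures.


sigma_a = sigma_f' * (2*Nf)^b
2*Nf = (sigma_a / sigma_f')^(1/b)
2*Nf = (985 / 1610)^(1/-0.1)
2*Nf = 136.112
Nf = 68.06 cycles


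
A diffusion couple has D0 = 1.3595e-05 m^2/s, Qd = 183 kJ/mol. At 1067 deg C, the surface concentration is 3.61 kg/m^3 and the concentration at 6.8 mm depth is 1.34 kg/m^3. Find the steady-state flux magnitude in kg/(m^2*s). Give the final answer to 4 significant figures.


Step 1: D = D0 * exp(-Qd/(R*T))
T = 1067 + 273.15 = 1340.15 K
D = 1.3595e-05 * exp(-183e3 / (8.314 * 1340.15)) = 1.00088e-12 m^2/s
Step 2: J = D * (C1 - C2) / dx
J = 1.00088e-12 * (3.61 - 1.34) / 6.8e-03
J = 3.341e-10 kg/(m^2*s)


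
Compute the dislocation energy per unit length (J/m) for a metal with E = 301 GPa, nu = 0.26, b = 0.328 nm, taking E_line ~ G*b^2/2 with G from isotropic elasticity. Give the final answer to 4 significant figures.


Step 1: G = E / (2*(1+nu))
G = 301 / (2*(1+0.26)) = 119.444 GPa = 1.19444e+11 Pa
Step 2: E_line = G*b^2/2
b = 0.328 nm = 3.28e-10 m
E_line = 0.5 * 1.19444e+11 * (3.28e-10)^2 = 6.425e-09 J/m


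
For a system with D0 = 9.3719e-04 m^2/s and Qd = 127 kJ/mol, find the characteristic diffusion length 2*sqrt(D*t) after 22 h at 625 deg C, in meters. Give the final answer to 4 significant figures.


Step 1: D = D0 * exp(-Qd/(R*T))
T = 898.15 K
D = 9.3719e-04 * exp(-127e3 / (8.314 * 898.15)) = 3.85026e-11 m^2/s
Step 2: L = 2*sqrt(D*t)
t = 22 h = 79200 s
L = 2*sqrt(3.85026e-11 * 79200) = 3.493e-03 m


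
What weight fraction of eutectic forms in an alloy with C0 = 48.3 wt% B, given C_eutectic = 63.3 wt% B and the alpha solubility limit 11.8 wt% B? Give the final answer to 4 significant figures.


f_primary = (C_e - C0) / (C_e - C_alpha_max)
f_primary = (63.3 - 48.3) / (63.3 - 11.8)
f_primary = 0.291262
f_eutectic = 1 - 0.291262 = 0.7087


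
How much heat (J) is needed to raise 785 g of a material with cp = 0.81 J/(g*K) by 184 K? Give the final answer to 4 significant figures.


Q = m * cp * dT
Q = 785 * 0.81 * 184
Q = 117000 J


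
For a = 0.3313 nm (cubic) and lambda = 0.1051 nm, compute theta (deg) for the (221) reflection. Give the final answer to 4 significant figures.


d = a / sqrt(h^2+k^2+l^2)
d = 0.3313 / sqrt(9) = 0.110433 nm
lambda = 2*d*sin(theta)  =>  sin(theta) = lambda / (2*d)
sin(theta) = 0.1051 / (2 * 0.110433) = 0.475853
theta = 28.41 deg


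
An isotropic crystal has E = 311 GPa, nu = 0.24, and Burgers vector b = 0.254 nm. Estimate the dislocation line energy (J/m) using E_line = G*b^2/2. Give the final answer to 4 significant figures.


Step 1: G = E / (2*(1+nu))
G = 311 / (2*(1+0.24)) = 125.403 GPa = 1.25403e+11 Pa
Step 2: E_line = G*b^2/2
b = 0.254 nm = 2.54e-10 m
E_line = 0.5 * 1.25403e+11 * (2.54e-10)^2 = 4.045e-09 J/m


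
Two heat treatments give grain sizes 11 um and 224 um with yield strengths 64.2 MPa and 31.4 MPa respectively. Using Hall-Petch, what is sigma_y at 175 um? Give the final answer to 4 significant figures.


sigma_y = sigma0 + k / sqrt(d)
1/sqrt(d1) = 1/sqrt(1.1e-05) = 301.511;  1/sqrt(d2) = 66.8153
k = (sigma1 - sigma2) / (1/sqrt(d1) - 1/sqrt(d2)) = (64.2 - 31.4) / (301.511 - 66.8153) = 0.139755 MPa*m^0.5
sigma0 = sigma1 - k/sqrt(d1) = 64.2 - 0.139755*301.511 = 22.0622 MPa
sigma_y(d3) = 22.0622 + 0.139755 / sqrt(1.75e-04) = 32.63 MPa


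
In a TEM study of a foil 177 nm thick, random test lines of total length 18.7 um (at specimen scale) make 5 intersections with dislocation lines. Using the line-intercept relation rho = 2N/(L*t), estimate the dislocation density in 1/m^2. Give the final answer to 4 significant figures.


rho = 2N / (L * t)
L = 18.7 um = 1.87e-05 m, t = 177 nm = 1.77e-07 m
rho = 2 * 5 / (1.87e-05 * 1.77e-07)
rho = 3.021e+12 1/m^2


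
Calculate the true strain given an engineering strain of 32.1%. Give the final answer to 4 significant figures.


epsilon_true = ln(1 + epsilon_eng)
epsilon_true = ln(1 + 0.321)
epsilon_true = 0.2784


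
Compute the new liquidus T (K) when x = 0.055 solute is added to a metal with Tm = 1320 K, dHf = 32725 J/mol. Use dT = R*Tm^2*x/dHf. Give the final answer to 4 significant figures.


dT = R*Tm^2*x / dHf
dT = 8.314 * 1320^2 * 0.055 / 32725
dT = 24.3467 K
T_new = 1320 - 24.3467 = 1296 K


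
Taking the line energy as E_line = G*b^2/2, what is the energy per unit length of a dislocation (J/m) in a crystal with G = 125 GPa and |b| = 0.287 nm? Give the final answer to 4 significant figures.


E = G*b^2/2
b = 0.287 nm = 2.87e-10 m
G = 125 GPa = 1.25e+11 Pa
E = 0.5 * 1.25e+11 * (2.87e-10)^2
E = 5.148e-09 J/m


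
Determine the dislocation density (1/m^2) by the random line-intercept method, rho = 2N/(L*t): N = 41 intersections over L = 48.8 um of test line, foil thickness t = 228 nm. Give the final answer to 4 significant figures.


rho = 2N / (L * t)
L = 48.8 um = 4.88e-05 m, t = 228 nm = 2.28e-07 m
rho = 2 * 41 / (4.88e-05 * 2.28e-07)
rho = 7.37e+12 1/m^2


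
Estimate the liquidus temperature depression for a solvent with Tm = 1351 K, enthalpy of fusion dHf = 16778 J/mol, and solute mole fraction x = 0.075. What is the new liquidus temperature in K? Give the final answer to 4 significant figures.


dT = R*Tm^2*x / dHf
dT = 8.314 * 1351^2 * 0.075 / 16778
dT = 67.8331 K
T_new = 1351 - 67.8331 = 1283 K


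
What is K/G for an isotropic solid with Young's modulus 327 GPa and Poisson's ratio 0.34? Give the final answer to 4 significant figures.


G = E / (2*(1+nu))
G = 327 / (2*(1+0.34)) = 122.015 GPa
K = E / (3*(1-2*nu))
K = 327 / (3*(1-2*0.34)) = 340.625 GPa
K/G = 340.625 / 122.015 = 2.792


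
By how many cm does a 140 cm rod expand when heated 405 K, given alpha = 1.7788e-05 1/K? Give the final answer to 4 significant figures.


dL = L0 * alpha * dT
dL = 140 * 1.7788e-05 * 405
dL = 1.009 cm


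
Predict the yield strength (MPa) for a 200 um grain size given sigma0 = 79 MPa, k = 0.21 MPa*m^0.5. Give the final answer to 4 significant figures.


sigma_y = sigma0 + k / sqrt(d)
d = 200 um = 2e-04 m
sigma_y = 79 + 0.21 / sqrt(2e-04)
sigma_y = 93.85 MPa


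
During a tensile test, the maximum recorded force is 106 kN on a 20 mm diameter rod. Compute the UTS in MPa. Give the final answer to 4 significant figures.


A0 = pi*(d/2)^2 = pi*(20/2)^2 = 314.159 mm^2
UTS = F_max / A0 = 106*1000 / 314.159
UTS = 337.4 MPa
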